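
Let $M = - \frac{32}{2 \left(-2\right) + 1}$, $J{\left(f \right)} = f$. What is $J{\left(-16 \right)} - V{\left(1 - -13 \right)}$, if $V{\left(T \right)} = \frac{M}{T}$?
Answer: $- \frac{352}{21} \approx -16.762$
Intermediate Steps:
$M = \frac{32}{3}$ ($M = - \frac{32}{-4 + 1} = - \frac{32}{-3} = \left(-32\right) \left(- \frac{1}{3}\right) = \frac{32}{3} \approx 10.667$)
$V{\left(T \right)} = \frac{32}{3 T}$
$J{\left(-16 \right)} - V{\left(1 - -13 \right)} = -16 - \frac{32}{3 \left(1 - -13\right)} = -16 - \frac{32}{3 \left(1 + 13\right)} = -16 - \frac{32}{3 \cdot 14} = -16 - \frac{32}{3} \cdot \frac{1}{14} = -16 - \frac{16}{21} = - \frac{352}{21}$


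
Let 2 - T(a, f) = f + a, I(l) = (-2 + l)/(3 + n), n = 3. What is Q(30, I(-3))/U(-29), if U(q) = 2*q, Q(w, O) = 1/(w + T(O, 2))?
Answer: -3/5365 ≈ -0.00055918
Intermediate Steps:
I(l) = -⅓ + l/6 (I(l) = (-2 + l)/(3 + 3) = (-2 + l)/6 = (-2 + l)*(⅙) = -⅓ + l/6)
T(a, f) = 2 - a - f (T(a, f) = 2 - (f + a) = 2 - (a + f) = 2 + (-a - f) = 2 - a - f)
Q(w, O) = 1/(w - O) (Q(w, O) = 1/(w + (2 - O - 1*2)) = 1/(w + (2 - O - 2)) = 1/(w - O))
Q(30, I(-3))/U(-29) = 1/((30 - (-⅓ + (⅙)*(-3)))*((2*(-29)))) = 1/((30 - (-⅓ - ½))*(-58)) = -1/58/(30 - 1*(-⅚)) = -1/58/(30 + ⅚) = -1/58/(185/6) = (6/185)*(-1/58) = -3/5365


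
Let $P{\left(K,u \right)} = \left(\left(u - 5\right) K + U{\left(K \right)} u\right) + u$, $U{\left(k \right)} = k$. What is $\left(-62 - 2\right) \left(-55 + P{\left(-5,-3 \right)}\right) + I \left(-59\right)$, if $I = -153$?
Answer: $9219$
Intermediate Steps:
$P{\left(K,u \right)} = u + K u + K \left(-5 + u\right)$ ($P{\left(K,u \right)} = \left(\left(u - 5\right) K + K u\right) + u = \left(\left(-5 + u\right) K + K u\right) + u = \left(K \left(-5 + u\right) + K u\right) + u = \left(K u + K \left(-5 + u\right)\right) + u = u + K u + K \left(-5 + u\right)$)
$\left(-62 - 2\right) \left(-55 + P{\left(-5,-3 \right)}\right) + I \left(-59\right) = \left(-62 - 2\right) \left(-55 - \left(-22 - 30\right)\right) - -9027 = - 64 \left(-55 + \left(-3 + 25 + 30\right)\right) + 9027 = - 64 \left(-55 + 52\right) + 9027 = \left(-64\right) \left(-3\right) + 9027 = 192 + 9027 = 9219$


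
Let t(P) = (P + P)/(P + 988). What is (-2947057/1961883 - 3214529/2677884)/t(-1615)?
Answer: -86050949003/164027211432 ≈ -0.52461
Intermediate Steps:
t(P) = 2*P/(988 + P) (t(P) = (2*P)/(988 + P) = 2*P/(988 + P))
(-2947057/1961883 - 3214529/2677884)/t(-1615) = (-2947057/1961883 - 3214529/2677884)/((2*(-1615)/(988 - 1615))) = (-2947057*1/1961883 - 3214529*1/2677884)/((2*(-1615)/(-627))) = (-2947057/1961883 - 3214529/2677884)/((2*(-1615)*(-1/627))) = -430254745015/(159202881684*170/33) = -430254745015/159202881684*33/170 = -86050949003/164027211432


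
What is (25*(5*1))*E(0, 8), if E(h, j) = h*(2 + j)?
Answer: 0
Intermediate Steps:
(25*(5*1))*E(0, 8) = (25*(5*1))*(0*(2 + 8)) = (25*5)*(0*10) = 125*0 = 0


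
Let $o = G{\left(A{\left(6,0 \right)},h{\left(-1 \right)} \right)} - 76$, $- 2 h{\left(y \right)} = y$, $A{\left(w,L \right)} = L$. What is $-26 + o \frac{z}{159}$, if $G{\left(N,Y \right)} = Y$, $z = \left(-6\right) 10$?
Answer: $\frac{132}{53} \approx 2.4906$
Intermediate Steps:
$z = -60$
$h{\left(y \right)} = - \frac{y}{2}$
$o = - \frac{151}{2}$ ($o = \left(- \frac{1}{2}\right) \left(-1\right) - 76 = \frac{1}{2} - 76 = - \frac{151}{2} \approx -75.5$)
$-26 + o \frac{z}{159} = -26 - \frac{151 \left(- \frac{60}{159}\right)}{2} = -26 - \frac{151 \left(\left(-60\right) \frac{1}{159}\right)}{2} = -26 - - \frac{1510}{53} = -26 + \frac{1510}{53} = \frac{132}{53}$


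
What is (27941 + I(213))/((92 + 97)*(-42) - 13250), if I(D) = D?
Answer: -14077/10594 ≈ -1.3288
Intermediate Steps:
(27941 + I(213))/((92 + 97)*(-42) - 13250) = (27941 + 213)/((92 + 97)*(-42) - 13250) = 28154/(189*(-42) - 13250) = 28154/(-7938 - 13250) = 28154/(-21188) = 28154*(-1/21188) = -14077/10594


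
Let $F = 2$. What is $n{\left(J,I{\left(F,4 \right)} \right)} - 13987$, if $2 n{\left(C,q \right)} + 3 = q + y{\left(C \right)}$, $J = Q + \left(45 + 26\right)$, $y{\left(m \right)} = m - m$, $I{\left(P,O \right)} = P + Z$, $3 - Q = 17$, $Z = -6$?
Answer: $- \frac{27981}{2} \approx -13991.0$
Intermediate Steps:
$Q = -14$ ($Q = 3 - 17 = -14$)
$I{\left(P,O \right)} = -6 + P$ ($I{\left(P,O \right)} = P - 6 = -6 + P$)
$y{\left(m \right)} = 0$
$J = 57$ ($J = -14 + \left(45 + 26\right) = -14 + 71 = 57$)
$n{\left(C,q \right)} = - \frac{3}{2} + \frac{q}{2}$ ($n{\left(C,q \right)} = - \frac{3}{2} + \frac{q + 0}{2} = - \frac{3}{2} + \frac{q}{2}$)
$n{\left(J,I{\left(F,4 \right)} \right)} - 13987 = \left(- \frac{3}{2} + \frac{-6 + 2}{2}\right) - 13987 = \left(- \frac{3}{2} + \frac{1}{2} \left(-4\right)\right) - 13987 = \left(- \frac{3}{2} - 2\right) - 13987 = - \frac{7}{2} - 13987 = - \frac{27981}{2}$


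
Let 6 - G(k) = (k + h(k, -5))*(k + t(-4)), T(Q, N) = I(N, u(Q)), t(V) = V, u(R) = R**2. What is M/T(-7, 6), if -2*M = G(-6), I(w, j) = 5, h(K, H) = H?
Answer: 52/5 ≈ 10.400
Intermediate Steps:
T(Q, N) = 5
G(k) = 6 - (-5 + k)*(-4 + k) (G(k) = 6 - (k - 5)*(k - 4) = 6 - (-5 + k)*(-4 + k))
M = 52 (M = -(-14 - 1*(-6)**2 + 9*(-6))/2 = -(-14 - 1*36 - 54)/2 = -(-14 - 36 - 54)/2 = -1/2*(-104) = 52)
M/T(-7, 6) = 52/5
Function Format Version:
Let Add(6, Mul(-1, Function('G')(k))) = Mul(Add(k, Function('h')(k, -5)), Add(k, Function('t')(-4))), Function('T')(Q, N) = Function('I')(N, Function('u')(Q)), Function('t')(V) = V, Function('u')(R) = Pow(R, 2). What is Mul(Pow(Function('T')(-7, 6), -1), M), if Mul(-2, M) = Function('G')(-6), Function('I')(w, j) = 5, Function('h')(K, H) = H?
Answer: Rational(52, 5) ≈ 10.400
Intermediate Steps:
Function('T')(Q, N) = 5
Function('G')(k) = Add(6, Mul(-1, Add(-5, k), Add(-4, k))) (Function('G')(k) = Add(6, Mul(-1, Mul(Add(k, -5), Add(k, -4)))) = Add(6, Mul(-1, Mul(Add(-5, k), Add(-4, k)))) = Add(6, Mul(-1, Add(-5, k), Add(-4, k))))
M = 52 (M = Mul(Rational(-1, 2), Add(-14, Mul(-1, Pow(-6, 2)), Mul(9, -6))) = Mul(Rational(-1, 2), Add(-14, Mul(-1, 36), -54)) = Mul(Rational(-1, 2), Add(-14, -36, -54)) = Mul(Rational(-1, 2), -104) = 52)
Mul(Pow(Function('T')(-7, 6), -1), M) = Mul(Pow(5, -1), 52) = Mul(Rational(1, 5), 52) = Rational(52, 5)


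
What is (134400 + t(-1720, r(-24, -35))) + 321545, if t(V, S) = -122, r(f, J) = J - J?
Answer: 455823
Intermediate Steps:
r(f, J) = 0
(134400 + t(-1720, r(-24, -35))) + 321545 = (134400 - 122) + 321545 = 134278 + 321545 = 455823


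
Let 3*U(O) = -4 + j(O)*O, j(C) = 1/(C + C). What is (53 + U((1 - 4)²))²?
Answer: 96721/36 ≈ 2686.7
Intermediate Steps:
j(C) = 1/(2*C)
U(O) = -7/6 (U(O) = (-4 + (1/(2*O))*O)/3 = (-4 + ½)/3 = (⅓)*(-7/2) = -7/6)
(53 + U((1 - 4)²))² = (53 - 7/6)² = (311/6)² = 96721/36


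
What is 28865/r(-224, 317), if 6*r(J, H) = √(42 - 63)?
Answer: -57730*I*√21/7 ≈ -37793.0*I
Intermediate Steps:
r(J, H) = I*√21/6 (r(J, H) = √(42 - 63)/6 = √(-21)/6 = (I*√21)/6 = I*√21/6)
28865/r(-224, 317) = 28865/((I*√21/6)) = 28865*(-2*I*√21/7) = -57730*I*√21/7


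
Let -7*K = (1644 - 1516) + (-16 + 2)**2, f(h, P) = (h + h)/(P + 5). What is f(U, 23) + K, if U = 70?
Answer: -289/7 ≈ -41.286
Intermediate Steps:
f(h, P) = 2*h/(5 + P) (f(h, P) = (2*h)/(5 + P) = 2*h/(5 + P))
K = -324/7 (K = -((1644 - 1516) + (-16 + 2)**2)/7 = -(128 + (-14)**2)/7 = -(128 + 196)/7 = -1/7*324 = -324/7 ≈ -46.286)
f(U, 23) + K = 2*70/(5 + 23) - 324/7 = 2*70/28 - 324/7 = 2*70*(1/28) - 324/7 = 5 - 324/7 = -289/7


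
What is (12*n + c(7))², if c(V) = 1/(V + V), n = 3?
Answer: 255025/196 ≈ 1301.1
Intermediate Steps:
c(V) = 1/(2*V)
(12*n + c(7))² = (12*3 + (½)/7)² = (36 + (½)*(⅐))² = (36 + 1/14)² = (505/14)² = 255025/196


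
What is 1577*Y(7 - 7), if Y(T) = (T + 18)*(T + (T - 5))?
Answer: -141930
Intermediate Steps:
Y(T) = (-5 + 2*T)*(18 + T) (Y(T) = (18 + T)*(T + (-5 + T)) = (18 + T)*(-5 + 2*T) = (-5 + 2*T)*(18 + T))
1577*Y(7 - 7) = 1577*(-90 + 2*(7 - 7)**2 + 31*(7 - 7)) = 1577*(-90 + 2*0**2 + 31*0) = 1577*(-90 + 2*0 + 0) = 1577*(-90 + 0 + 0) = 1577*(-90) = -141930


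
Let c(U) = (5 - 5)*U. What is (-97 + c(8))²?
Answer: 9409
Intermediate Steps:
c(U) = 0 (c(U) = 0*U = 0)
(-97 + c(8))² = (-97 + 0)² = (-97)² = 9409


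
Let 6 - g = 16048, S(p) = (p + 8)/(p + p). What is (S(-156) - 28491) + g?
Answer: -3473537/78 ≈ -44533.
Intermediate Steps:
S(p) = (8 + p)/(2*p) (S(p) = (8 + p)/((2*p)) = (8 + p)*(1/(2*p)) = (8 + p)/(2*p))
g = -16042 (g = 6 - 1*16048 = 6 - 16048 = -16042)
(S(-156) - 28491) + g = ((½)*(8 - 156)/(-156) - 28491) - 16042 = ((½)*(-1/156)*(-148) - 28491) - 16042 = (37/78 - 28491) - 16042 = -2222261/78 - 16042 = -3473537/78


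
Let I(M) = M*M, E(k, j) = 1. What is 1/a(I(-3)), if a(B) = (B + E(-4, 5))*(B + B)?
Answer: 1/180 ≈ 0.0055556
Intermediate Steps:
I(M) = M²
a(B) = 2*B*(1 + B) (a(B) = (B + 1)*(B + B) = (1 + B)*(2*B) = 2*B*(1 + B))
1/a(I(-3)) = 1/(2*(-3)²*(1 + (-3)²)) = 1/(2*9*(1 + 9)) = 1/(2*9*10) = 1/180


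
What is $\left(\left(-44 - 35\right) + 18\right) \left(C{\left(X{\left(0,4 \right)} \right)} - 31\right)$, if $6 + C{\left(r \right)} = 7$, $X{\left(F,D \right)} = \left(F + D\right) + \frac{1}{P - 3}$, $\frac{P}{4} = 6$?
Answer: $1830$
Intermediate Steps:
$P = 24$ ($P = 4 \cdot 6 = 24$)
$X{\left(F,D \right)} = \frac{1}{21} + D + F$ ($X{\left(F,D \right)} = \left(F + D\right) + \frac{1}{24 - 3} = \left(D + F\right) + \frac{1}{21} = \frac{1}{21} + D + F$)
$C{\left(r \right)} = 1$ ($C{\left(r \right)} = -6 + 7 = 1$)
$\left(\left(-44 - 35\right) + 18\right) \left(C{\left(X{\left(0,4 \right)} \right)} - 31\right) = \left(\left(-44 - 35\right) + 18\right) \left(1 - 31\right) = \left(-79 + 18\right) \left(-30\right) = \left(-61\right) \left(-30\right) = 1830$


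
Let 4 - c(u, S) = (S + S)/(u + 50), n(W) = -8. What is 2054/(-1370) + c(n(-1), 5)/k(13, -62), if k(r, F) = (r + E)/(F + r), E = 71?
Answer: -91087/24660 ≈ -3.6937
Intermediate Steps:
k(r, F) = (71 + r)/(F + r) (k(r, F) = (r + 71)/(F + r) = (71 + r)/(F + r))
c(u, S) = 4 - 2*S/(50 + u) (c(u, S) = 4 - (S + S)/(u + 50) = 4 - 2*S/(50 + u))
2054/(-1370) + c(n(-1), 5)/k(13, -62) = 2054/(-1370) + (2*(100 - 1*5 + 2*(-8))/(50 - 8))/(((71 + 13)/(-62 + 13))) = 2054*(-1/1370) + (2*(100 - 5 - 16)/42)/((84/(-49))) = -1027/685 + (2*(1/42)*79)/((-1/49*84)) = -1027/685 + 79/(21*(-12/7)) = -1027/685 + (79/21)*(-7/12) = -1027/685 - 79/36 = -91087/24660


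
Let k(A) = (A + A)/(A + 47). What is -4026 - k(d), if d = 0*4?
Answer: -4026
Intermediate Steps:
d = 0
k(A) = 2*A/(47 + A) (k(A) = (2*A)/(47 + A) = 2*A/(47 + A))
-4026 - k(d) = -4026 - 2*0/(47 + 0) = -4026 - 2*0/47 = -4026 - 1*0 = -4026 + 0 = -4026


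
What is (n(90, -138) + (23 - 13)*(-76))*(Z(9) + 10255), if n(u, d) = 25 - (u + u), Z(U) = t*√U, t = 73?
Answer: -9583710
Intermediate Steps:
Z(U) = 73*√U
n(u, d) = 25 - 2*u
(n(90, -138) + (23 - 13)*(-76))*(Z(9) + 10255) = ((25 - 2*90) + (23 - 13)*(-76))*(73*√9 + 10255) = ((25 - 180) + 10*(-76))*(73*3 + 10255) = (-155 - 760)*(219 + 10255) = -915*10474 = -9583710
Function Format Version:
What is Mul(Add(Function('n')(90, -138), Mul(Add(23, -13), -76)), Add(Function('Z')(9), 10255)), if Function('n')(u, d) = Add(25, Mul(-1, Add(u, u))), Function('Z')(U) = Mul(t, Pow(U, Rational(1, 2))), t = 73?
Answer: -9583710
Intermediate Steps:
Function('Z')(U) = Mul(73, Pow(U, Rational(1, 2)))
Function('n')(u, d) = Add(25, Mul(-2, u)) (Function('n')(u, d) = Add(25, Mul(-1, Mul(2, u))) = Add(25, Mul(-2, u)))
Mul(Add(Function('n')(90, -138), Mul(Add(23, -13), -76)), Add(Function('Z')(9), 10255)) = Mul(Add(Add(25, Mul(-2, 90)), Mul(Add(23, -13), -76)), Add(Mul(73, Pow(9, Rational(1, 2))), 10255)) = Mul(Add(Add(25, -180), Mul(10, -76)), Add(Mul(73, 3), 10255)) = Mul(Add(-155, -760), Add(219, 10255)) = Mul(-915, 10474) = -9583710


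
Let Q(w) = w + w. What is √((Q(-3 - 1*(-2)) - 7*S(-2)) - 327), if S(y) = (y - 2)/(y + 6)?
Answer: I*√322 ≈ 17.944*I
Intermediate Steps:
S(y) = (-2 + y)/(6 + y)
Q(w) = 2*w
√((Q(-3 - 1*(-2)) - 7*S(-2)) - 327) = √((2*(-3 - 1*(-2)) - 7*(-2 - 2)/(6 - 2)) - 327) = √((2*(-3 + 2) - 7*(-4)/4) - 327) = √((2*(-1) - 7*(-4)/4) - 327) = √((-2 - 7*(-1)) - 327) = √((-2 + 7) - 327) = √(5 - 327) = √(-322) = I*√322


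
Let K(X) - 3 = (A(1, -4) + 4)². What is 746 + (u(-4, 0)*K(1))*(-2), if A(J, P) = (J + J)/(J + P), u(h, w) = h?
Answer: 7730/9 ≈ 858.89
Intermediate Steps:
A(J, P) = 2*J/(J + P) (A(J, P) = (2*J)/(J + P) = 2*J/(J + P))
K(X) = 127/9 (K(X) = 3 + (2*1/(1 - 4) + 4)² = 3 + (2*1/(-3) + 4)² = 3 + (2*1*(-⅓) + 4)² = 3 + (-⅔ + 4)² = 3 + (10/3)² = 3 + 100/9 = 127/9)
746 + (u(-4, 0)*K(1))*(-2) = 746 - 4*127/9*(-2) = 746 - 508/9*(-2) = 746 + 1016/9 = 7730/9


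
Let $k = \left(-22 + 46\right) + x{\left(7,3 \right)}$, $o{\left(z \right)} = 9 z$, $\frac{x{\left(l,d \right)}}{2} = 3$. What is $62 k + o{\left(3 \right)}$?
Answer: $1887$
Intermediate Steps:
$x{\left(l,d \right)} = 6$ ($x{\left(l,d \right)} = 2 \cdot 3 = 6$)
$k = 30$ ($k = \left(-22 + 46\right) + 6 = 24 + 6 = 30$)
$62 k + o{\left(3 \right)} = 62 \cdot 30 + 9 \cdot 3 = 1860 + 27 = 1887$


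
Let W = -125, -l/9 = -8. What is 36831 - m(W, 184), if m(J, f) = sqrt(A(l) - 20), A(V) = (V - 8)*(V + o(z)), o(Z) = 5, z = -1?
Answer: 36831 - 2*sqrt(1227) ≈ 36761.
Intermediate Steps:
l = 72 (l = -9*(-8) = 72)
A(V) = (-8 + V)*(5 + V) (A(V) = (V - 8)*(V + 5) = (-8 + V)*(5 + V))
m(J, f) = 2*sqrt(1227) (m(J, f) = sqrt((-40 + 72**2 - 3*72) - 20) = sqrt((-40 + 5184 - 216) - 20) = sqrt(4928 - 20) = sqrt(4908) = 2*sqrt(1227))
36831 - m(W, 184) = 36831 - 2*sqrt(1227)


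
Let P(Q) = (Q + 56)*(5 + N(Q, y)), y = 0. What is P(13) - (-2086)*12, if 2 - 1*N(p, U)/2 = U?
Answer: 25653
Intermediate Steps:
N(p, U) = 4 - 2*U
P(Q) = 504 + 9*Q (P(Q) = (Q + 56)*(5 + (4 - 2*0)) = (56 + Q)*(5 + (4 + 0)) = (56 + Q)*(5 + 4) = (56 + Q)*9 = 504 + 9*Q)
P(13) - (-2086)*12 = (504 + 9*13) - (-2086)*12 = (504 + 117) - 1*(-25032) = 621 + 25032 = 25653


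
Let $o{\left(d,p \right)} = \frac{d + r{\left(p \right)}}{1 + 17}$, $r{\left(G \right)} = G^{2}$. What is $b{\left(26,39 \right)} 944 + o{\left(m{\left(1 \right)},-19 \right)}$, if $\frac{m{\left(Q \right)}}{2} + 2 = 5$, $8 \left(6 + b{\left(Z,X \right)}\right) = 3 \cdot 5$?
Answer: $- \frac{69725}{18} \approx -3873.6$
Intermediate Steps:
$b{\left(Z,X \right)} = - \frac{33}{8}$ ($b{\left(Z,X \right)} = -6 + \frac{3 \cdot 5}{8} = -6 + \frac{1}{8} \cdot 15 = -6 + \frac{15}{8} = - \frac{33}{8}$)
$m{\left(Q \right)} = 6$ ($m{\left(Q \right)} = -4 + 2 \cdot 5 = -4 + 10 = 6$)
$o{\left(d,p \right)} = \frac{d}{18} + \frac{p^{2}}{18}$ ($o{\left(d,p \right)} = \frac{d + p^{2}}{1 + 17} = \frac{d + p^{2}}{18} = \left(d + p^{2}\right) \frac{1}{18} = \frac{d}{18} + \frac{p^{2}}{18}$)
$b{\left(26,39 \right)} 944 + o{\left(m{\left(1 \right)},-19 \right)} = \left(- \frac{33}{8}\right) 944 + \left(\frac{1}{18} \cdot 6 + \frac{\left(-19\right)^{2}}{18}\right) = -3894 + \left(\frac{1}{3} + \frac{1}{18} \cdot 361\right) = -3894 + \left(\frac{1}{3} + \frac{361}{18}\right) = -3894 + \frac{367}{18} = - \frac{69725}{18}$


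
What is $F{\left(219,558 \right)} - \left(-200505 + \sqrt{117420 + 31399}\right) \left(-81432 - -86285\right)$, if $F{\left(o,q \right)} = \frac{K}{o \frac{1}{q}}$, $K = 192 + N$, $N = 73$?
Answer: $\frac{71032755135}{73} - 4853 \sqrt{148819} \approx 9.7118 \cdot 10^{8}$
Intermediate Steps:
$K = 265$ ($K = 192 + 73 = 265$)
$F{\left(o,q \right)} = \frac{265 q}{o}$ ($F{\left(o,q \right)} = \frac{265}{o \frac{1}{q}} = 265 \frac{q}{o} = \frac{265 q}{o}$)
$F{\left(219,558 \right)} - \left(-200505 + \sqrt{117420 + 31399}\right) \left(-81432 - -86285\right) = 265 \cdot 558 \cdot \frac{1}{219} - \left(-200505 + \sqrt{117420 + 31399}\right) \left(-81432 - -86285\right) = 265 \cdot 558 \cdot \frac{1}{219} - \left(-200505 + \sqrt{148819}\right) \left(-81432 + 86285\right) = \frac{49290}{73} - \left(-200505 + \sqrt{148819}\right) 4853 = \frac{49290}{73} - \left(-973050765 + 4853 \sqrt{148819}\right) = \frac{49290}{73} + \left(973050765 - 4853 \sqrt{148819}\right) = \frac{71032755135}{73} - 4853 \sqrt{148819}$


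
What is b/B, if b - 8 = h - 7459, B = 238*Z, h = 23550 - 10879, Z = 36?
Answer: 145/238 ≈ 0.60924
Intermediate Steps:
h = 12671
B = 8568 (B = 238*36 = 8568)
b = 5220 (b = 8 + (12671 - 7459) = 8 + 5212 = 5220)
b/B = 5220/8568 = 5220*(1/8568) = 145/238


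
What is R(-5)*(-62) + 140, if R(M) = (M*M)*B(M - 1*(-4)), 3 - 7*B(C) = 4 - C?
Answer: 4080/7 ≈ 582.86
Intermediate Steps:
B(C) = -⅐ + C/7 (B(C) = 3/7 - (4 - C)/7 = 3/7 + (-4/7 + C/7) = -⅐ + C/7)
R(M) = M²*(3/7 + M/7) (R(M) = (M*M)*(-⅐ + (M - 1*(-4))/7) = M²*(-⅐ + (M + 4)/7) = M²*(-⅐ + (4 + M)/7) = M²*(-⅐ + (4/7 + M/7)) = M²*(3/7 + M/7))
R(-5)*(-62) + 140 = ((⅐)*(-5)²*(3 - 5))*(-62) + 140 = ((⅐)*25*(-2))*(-62) + 140 = -50/7*(-62) + 140 = 3100/7 + 140 = 4080/7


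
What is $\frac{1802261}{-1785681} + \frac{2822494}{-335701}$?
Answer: $- \frac{5645094728375}{599454897381} \approx -9.4171$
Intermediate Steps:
$\frac{1802261}{-1785681} + \frac{2822494}{-335701} = 1802261 \left(- \frac{1}{1785681}\right) + 2822494 \left(- \frac{1}{335701}\right) = - \frac{1802261}{1785681} - \frac{2822494}{335701} = - \frac{5645094728375}{599454897381}$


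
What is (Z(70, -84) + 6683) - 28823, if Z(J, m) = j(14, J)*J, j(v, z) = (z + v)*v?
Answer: 60180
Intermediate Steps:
j(v, z) = v*(v + z) (j(v, z) = (v + z)*v = v*(v + z))
Z(J, m) = J*(196 + 14*J) (Z(J, m) = (14*(14 + J))*J = (196 + 14*J)*J = J*(196 + 14*J))
(Z(70, -84) + 6683) - 28823 = (14*70*(14 + 70) + 6683) - 28823 = (14*70*84 + 6683) - 28823 = (82320 + 6683) - 28823 = 89003 - 28823 = 60180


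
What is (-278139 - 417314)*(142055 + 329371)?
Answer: -327854625978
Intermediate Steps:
(-278139 - 417314)*(142055 + 329371) = -695453*471426 = -327854625978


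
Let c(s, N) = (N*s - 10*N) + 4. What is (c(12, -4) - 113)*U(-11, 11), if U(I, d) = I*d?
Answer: 14157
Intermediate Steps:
c(s, N) = 4 - 10*N + N*s (c(s, N) = (-10*N + N*s) + 4 = 4 - 10*N + N*s)
(c(12, -4) - 113)*U(-11, 11) = ((4 - 10*(-4) - 4*12) - 113)*(-11*11) = ((4 + 40 - 48) - 113)*(-121) = (-4 - 113)*(-121) = -117*(-121) = 14157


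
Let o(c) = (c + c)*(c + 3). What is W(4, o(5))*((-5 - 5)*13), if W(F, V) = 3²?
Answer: -1170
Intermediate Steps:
o(c) = 2*c*(3 + c) (o(c) = (2*c)*(3 + c) = 2*c*(3 + c))
W(F, V) = 9
W(4, o(5))*((-5 - 5)*13) = 9*((-5 - 5)*13) = 9*(-10*13) = 9*(-130) = -1170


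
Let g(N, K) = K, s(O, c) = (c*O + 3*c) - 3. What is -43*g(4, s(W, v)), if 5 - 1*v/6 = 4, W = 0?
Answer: -645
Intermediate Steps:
v = 6 (v = 30 - 6*4 = 30 - 24 = 6)
s(O, c) = -3 + 3*c + O*c (s(O, c) = (O*c + 3*c) - 3 = (3*c + O*c) - 3 = -3 + 3*c + O*c)
-43*g(4, s(W, v)) = -43*(-3 + 3*6 + 0*6) = -43*(-3 + 18 + 0) = -43*15 = -645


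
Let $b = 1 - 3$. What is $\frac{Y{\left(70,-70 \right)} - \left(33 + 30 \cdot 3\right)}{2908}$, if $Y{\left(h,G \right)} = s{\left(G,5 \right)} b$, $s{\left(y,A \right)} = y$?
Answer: $\frac{17}{2908} \approx 0.0058459$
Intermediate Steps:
$b = -2$ ($b = 1 - 3 = -2$)
$Y{\left(h,G \right)} = - 2 G$ ($Y{\left(h,G \right)} = G \left(-2\right) = - 2 G$)
$\frac{Y{\left(70,-70 \right)} - \left(33 + 30 \cdot 3\right)}{2908} = \frac{\left(-2\right) \left(-70\right) - \left(33 + 30 \cdot 3\right)}{2908} = \left(140 - \left(33 + 90\right)\right) \frac{1}{2908} = \left(140 - 123\right) \frac{1}{2908} = 17 \cdot \frac{1}{2908} = \frac{17}{2908}$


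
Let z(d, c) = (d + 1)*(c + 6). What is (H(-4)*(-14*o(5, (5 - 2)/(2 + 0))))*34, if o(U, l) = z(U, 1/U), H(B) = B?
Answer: 354144/5 ≈ 70829.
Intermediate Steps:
z(d, c) = (1 + d)*(6 + c)
o(U, l) = 7 + 1/U + 6*U (o(U, l) = 6 + 1/U + 6*U + U/U = 6 + 1/U + 6*U + 1 = 7 + 1/U + 6*U)
(H(-4)*(-14*o(5, (5 - 2)/(2 + 0))))*34 = -(-56)*(7 + 1/5 + 6*5)*34 = -(-56)*(7 + ⅕ + 30)*34 = -(-56)*186/5*34 = -4*(-2604/5)*34 = (10416/5)*34 = 354144/5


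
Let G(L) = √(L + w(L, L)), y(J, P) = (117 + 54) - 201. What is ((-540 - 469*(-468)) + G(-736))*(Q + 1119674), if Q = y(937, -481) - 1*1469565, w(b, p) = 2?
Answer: -76615902792 - 349921*I*√734 ≈ -7.6616e+10 - 9.4802e+6*I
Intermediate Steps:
y(J, P) = -30 (y(J, P) = 171 - 201 = -30)
G(L) = √(2 + L) (G(L) = √(L + 2) = √(2 + L))
Q = -1469595 (Q = -30 - 1*1469565 = -30 - 1469565 = -1469595)
((-540 - 469*(-468)) + G(-736))*(Q + 1119674) = ((-540 - 469*(-468)) + √(2 - 736))*(-1469595 + 1119674) = ((-540 + 219492) + √(-734))*(-349921) = (218952 + I*√734)*(-349921) = -76615902792 - 349921*I*√734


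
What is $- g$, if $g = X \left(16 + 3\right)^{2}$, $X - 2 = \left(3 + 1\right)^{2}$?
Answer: $-6498$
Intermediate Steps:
$X = 18$ ($X = 2 + \left(3 + 1\right)^{2} = 2 + 4^{2} = 2 + 16 = 18$)
$g = 6498$ ($g = 18 \left(16 + 3\right)^{2} = 18 \cdot 19^{2} = 18 \cdot 361 = 6498$)
$- g = \left(-1\right) 6498 = -6498$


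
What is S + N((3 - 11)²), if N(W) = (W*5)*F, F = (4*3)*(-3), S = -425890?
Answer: -437410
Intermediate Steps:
F = -36 (F = 12*(-3) = -36)
N(W) = -180*W (N(W) = (W*5)*(-36) = (5*W)*(-36) = -180*W)
S + N((3 - 11)²) = -425890 - 180*(3 - 11)² = -425890 - 180*(-8)² = -425890 - 180*64 = -425890 - 11520 = -437410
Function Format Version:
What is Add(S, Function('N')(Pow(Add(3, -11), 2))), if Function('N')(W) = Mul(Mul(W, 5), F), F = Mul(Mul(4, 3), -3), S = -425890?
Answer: -437410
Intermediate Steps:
F = -36 (F = Mul(12, -3) = -36)
Function('N')(W) = Mul(-180, W) (Function('N')(W) = Mul(Mul(W, 5), -36) = Mul(Mul(5, W), -36) = Mul(-180, W))
Add(S, Function('N')(Pow(Add(3, -11), 2))) = Add(-425890, Mul(-180, Pow(Add(3, -11), 2))) = Add(-425890, Mul(-180, Pow(-8, 2))) = Add(-425890, Mul(-180, 64)) = Add(-425890, -11520) = -437410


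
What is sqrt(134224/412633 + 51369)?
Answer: sqrt(8746449163693033)/412633 ≈ 226.65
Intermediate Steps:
sqrt(134224/412633 + 51369) = sqrt(21196678801/412633) = sqrt(8746449163693033)/412633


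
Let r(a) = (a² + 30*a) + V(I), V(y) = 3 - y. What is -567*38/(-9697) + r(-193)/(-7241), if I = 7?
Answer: -149004549/70215977 ≈ -2.1221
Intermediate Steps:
r(a) = -4 + a² + 30*a (r(a) = (a² + 30*a) + (3 - 1*7) = (a² + 30*a) + (3 - 7) = (a² + 30*a) - 4 = -4 + a² + 30*a)
-567*38/(-9697) + r(-193)/(-7241) = -567*38/(-9697) + (-4 + (-193)² + 30*(-193))/(-7241) = -21546*(-1/9697) + (-4 + 37249 - 5790)*(-1/7241) = 21546/9697 + 31455*(-1/7241) = 21546/9697 - 31455/7241 = -149004549/70215977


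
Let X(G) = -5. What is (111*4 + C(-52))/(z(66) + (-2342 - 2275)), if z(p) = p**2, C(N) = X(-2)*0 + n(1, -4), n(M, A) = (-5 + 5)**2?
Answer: -148/87 ≈ -1.7011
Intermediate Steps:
n(M, A) = 0 (n(M, A) = 0**2 = 0)
C(N) = 0 (C(N) = -5*0 + 0 = 0 + 0 = 0)
(111*4 + C(-52))/(z(66) + (-2342 - 2275)) = (111*4 + 0)/(66**2 + (-2342 - 2275)) = (444 + 0)/(4356 - 4617) = 444/(-261) = 444*(-1/261) = -148/87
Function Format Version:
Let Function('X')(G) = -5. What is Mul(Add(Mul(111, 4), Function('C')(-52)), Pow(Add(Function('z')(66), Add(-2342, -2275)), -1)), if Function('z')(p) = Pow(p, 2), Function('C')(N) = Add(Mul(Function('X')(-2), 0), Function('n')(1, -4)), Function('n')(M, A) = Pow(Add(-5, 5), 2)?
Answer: Rational(-148, 87) ≈ -1.7011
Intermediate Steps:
Function('n')(M, A) = 0 (Function('n')(M, A) = Pow(0, 2) = 0)
Function('C')(N) = 0 (Function('C')(N) = Add(Mul(-5, 0), 0) = Add(0, 0) = 0)
Mul(Add(Mul(111, 4), Function('C')(-52)), Pow(Add(Function('z')(66), Add(-2342, -2275)), -1)) = Mul(Add(Mul(111, 4), 0), Pow(Add(Pow(66, 2), Add(-2342, -2275)), -1)) = Mul(Add(444, 0), Pow(Add(4356, -4617), -1)) = Mul(444, Pow(-261, -1)) = Mul(444, Rational(-1, 261)) = Rational(-148, 87)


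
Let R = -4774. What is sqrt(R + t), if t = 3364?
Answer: I*sqrt(1410) ≈ 37.55*I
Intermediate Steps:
sqrt(R + t) = sqrt(-4774 + 3364) = sqrt(-1410) = I*sqrt(1410)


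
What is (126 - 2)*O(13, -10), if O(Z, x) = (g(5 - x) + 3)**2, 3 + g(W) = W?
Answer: 27900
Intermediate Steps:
g(W) = -3 + W
O(Z, x) = (5 - x)**2 (O(Z, x) = ((-3 + (5 - x)) + 3)**2 = ((2 - x) + 3)**2 = (5 - x)**2)
(126 - 2)*O(13, -10) = (126 - 2)*(-5 - 10)**2 = 124*(-15)**2 = 124*225 = 27900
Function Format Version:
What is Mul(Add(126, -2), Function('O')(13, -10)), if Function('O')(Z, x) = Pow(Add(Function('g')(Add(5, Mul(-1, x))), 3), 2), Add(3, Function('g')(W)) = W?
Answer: 27900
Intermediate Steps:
Function('g')(W) = Add(-3, W)
Function('O')(Z, x) = Pow(Add(5, Mul(-1, x)), 2) (Function('O')(Z, x) = Pow(Add(Add(-3, Add(5, Mul(-1, x))), 3), 2) = Pow(Add(Add(2, Mul(-1, x)), 3), 2) = Pow(Add(5, Mul(-1, x)), 2))
Mul(Add(126, -2), Function('O')(13, -10)) = Mul(Add(126, -2), Pow(Add(-5, -10), 2)) = Mul(124, Pow(-15, 2)) = Mul(124, 225) = 27900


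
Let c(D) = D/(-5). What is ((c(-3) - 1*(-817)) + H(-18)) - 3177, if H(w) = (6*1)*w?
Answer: -12337/5 ≈ -2467.4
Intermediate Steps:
c(D) = -D/5 (c(D) = D*(-⅕) = -D/5)
H(w) = 6*w
((c(-3) - 1*(-817)) + H(-18)) - 3177 = ((-⅕*(-3) - 1*(-817)) + 6*(-18)) - 3177 = ((⅗ + 817) - 108) - 3177 = (4088/5 - 108) - 3177 = 3548/5 - 3177 = -12337/5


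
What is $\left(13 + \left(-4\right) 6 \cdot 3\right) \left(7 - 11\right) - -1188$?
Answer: $1424$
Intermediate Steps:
$\left(13 + \left(-4\right) 6 \cdot 3\right) \left(7 - 11\right) - -1188 = \left(13 - 72\right) \left(-4\right) + 1188 = \left(-59\right) \left(-4\right) + 1188 = 236 + 1188 = 1424$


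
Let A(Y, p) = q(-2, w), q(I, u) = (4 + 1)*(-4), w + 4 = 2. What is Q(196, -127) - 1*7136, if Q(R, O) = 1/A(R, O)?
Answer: -142721/20 ≈ -7136.0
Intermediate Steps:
w = -2 (w = -4 + 2 = -2)
q(I, u) = -20 (q(I, u) = 5*(-4) = -20)
A(Y, p) = -20
Q(R, O) = -1/20 (Q(R, O) = 1/(-20) = -1/20)
Q(196, -127) - 1*7136 = -1/20 - 1*7136 = -1/20 - 7136 = -142721/20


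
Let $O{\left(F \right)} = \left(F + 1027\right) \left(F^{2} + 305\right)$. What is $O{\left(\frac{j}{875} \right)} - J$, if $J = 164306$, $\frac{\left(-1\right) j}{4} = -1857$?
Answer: $\frac{151496989973127}{669921875} \approx 2.2614 \cdot 10^{5}$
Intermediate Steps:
$j = 7428$ ($j = \left(-4\right) \left(-1857\right) = 7428$)
$O{\left(F \right)} = \left(305 + F^{2}\right) \left(1027 + F\right)$ ($O{\left(F \right)} = \left(1027 + F\right) \left(305 + F^{2}\right) = \left(305 + F^{2}\right) \left(1027 + F\right)$)
$O{\left(\frac{j}{875} \right)} - J = \left(313235 + \left(\frac{7428}{875}\right)^{3} + 305 \cdot \frac{7428}{875} + 1027 \left(\frac{7428}{875}\right)^{2}\right) - 164306 = \left(313235 + \frac{409841266752}{669921875} + \frac{453108}{175} + 1027 \cdot \frac{55175184}{765625}\right) - 164306 = \left(313235 + \frac{409841266752}{669921875} + \frac{453108}{175} + \frac{56664913968}{765625}\right) - 164306 = \frac{261569173566877}{669921875} - 164306 = \frac{151496989973127}{669921875}$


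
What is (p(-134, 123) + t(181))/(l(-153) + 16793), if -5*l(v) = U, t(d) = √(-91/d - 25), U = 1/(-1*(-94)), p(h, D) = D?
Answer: 19270/2630903 + 940*I*√208874/1428580329 ≈ 0.0073245 + 0.00030072*I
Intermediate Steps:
U = 1/94 ≈ 0.010638
t(d) = √(-25 - 91/d)
l(v) = -1/470 (l(v) = -⅕*1/94 = -1/470)
(p(-134, 123) + t(181))/(l(-153) + 16793) = (123 + √(-25 - 91/181))/(-1/470 + 16793) = (123 + √(-25 - 91*1/181))/(7892709/470) = (123 + √(-25 - 91/181))*(470/7892709) = (123 + √(-4616/181))*(470/7892709) = (123 + 2*I*√208874/181)*(470/7892709) = 19270/2630903 + 940*I*√208874/1428580329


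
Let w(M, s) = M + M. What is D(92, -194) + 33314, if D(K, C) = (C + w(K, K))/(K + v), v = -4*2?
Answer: 1399183/42 ≈ 33314.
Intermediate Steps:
w(M, s) = 2*M
v = -8
D(K, C) = (C + 2*K)/(-8 + K) (D(K, C) = (C + 2*K)/(K - 8) = (C + 2*K)/(-8 + K))
D(92, -194) + 33314 = (-194 + 2*92)/(-8 + 92) + 33314 = (-194 + 184)/84 + 33314 = (1/84)*(-10) + 33314 = -5/42 + 33314 = 1399183/42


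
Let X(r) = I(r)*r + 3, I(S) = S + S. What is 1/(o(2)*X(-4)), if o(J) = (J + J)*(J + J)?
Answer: 1/560 ≈ 0.0017857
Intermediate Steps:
I(S) = 2*S
o(J) = 4*J² (o(J) = (2*J)*(2*J) = 4*J²)
X(r) = 3 + 2*r² (X(r) = (2*r)*r + 3 = 2*r² + 3 = 3 + 2*r²)
1/(o(2)*X(-4)) = 1/((4*2²)*(3 + 2*(-4)²)) = 1/((4*4)*(3 + 2*16)) = 1/(16*(3 + 32)) = 1/(16*35) = 1/560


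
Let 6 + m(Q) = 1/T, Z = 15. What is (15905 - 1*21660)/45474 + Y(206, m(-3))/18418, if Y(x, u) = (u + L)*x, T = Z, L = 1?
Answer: -380523251/2093850330 ≈ -0.18173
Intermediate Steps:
T = 15
m(Q) = -89/15 (m(Q) = -6 + 1/15 = -89/15)
Y(x, u) = x*(1 + u) (Y(x, u) = (u + 1)*x = (1 + u)*x = x*(1 + u))
(15905 - 1*21660)/45474 + Y(206, m(-3))/18418 = (15905 - 1*21660)/45474 + (206*(1 - 89/15))/18418 = (15905 - 21660)*(1/45474) + (206*(-74/15))*(1/18418) = -5755*1/45474 - 15244/15*1/18418 = -5755/45474 - 7622/138135 = -380523251/2093850330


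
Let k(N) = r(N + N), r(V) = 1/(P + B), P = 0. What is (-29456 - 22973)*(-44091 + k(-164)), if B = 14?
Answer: 32363006117/14 ≈ 2.3116e+9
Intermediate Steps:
r(V) = 1/14 (r(V) = 1/(0 + 14) = 1/14)
k(N) = 1/14
(-29456 - 22973)*(-44091 + k(-164)) = (-29456 - 22973)*(-44091 + 1/14) = -52429*(-617273/14) = 32363006117/14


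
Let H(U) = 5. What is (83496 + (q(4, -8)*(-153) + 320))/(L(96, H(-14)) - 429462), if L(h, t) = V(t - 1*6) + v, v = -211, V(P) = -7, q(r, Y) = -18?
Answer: -8657/42968 ≈ -0.20148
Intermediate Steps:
L(h, t) = -218 (L(h, t) = -7 - 211 = -218)
(83496 + (q(4, -8)*(-153) + 320))/(L(96, H(-14)) - 429462) = (83496 + (-18*(-153) + 320))/(-218 - 429462) = (83496 + (2754 + 320))/(-429680) = (83496 + 3074)*(-1/429680) = 86570*(-1/429680) = -8657/42968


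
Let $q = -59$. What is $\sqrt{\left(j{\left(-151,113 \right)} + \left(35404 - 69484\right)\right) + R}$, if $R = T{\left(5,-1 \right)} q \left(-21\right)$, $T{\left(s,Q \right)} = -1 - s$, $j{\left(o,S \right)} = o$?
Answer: $i \sqrt{41665} \approx 204.12 i$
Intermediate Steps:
$R = -7434$ ($R = \left(-1 - 5\right) \left(-59\right) \left(-21\right) = \left(-6\right) \left(-59\right) \left(-21\right) = 354 \left(-21\right) = -7434$)
$\sqrt{\left(j{\left(-151,113 \right)} + \left(35404 - 69484\right)\right) + R} = \sqrt{\left(-151 + \left(35404 - 69484\right)\right) - 7434} = \sqrt{\left(-151 - 34080\right) - 7434} = \sqrt{-34231 - 7434} = \sqrt{-41665} = i \sqrt{41665}$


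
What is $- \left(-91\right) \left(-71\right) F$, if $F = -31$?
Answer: $200291$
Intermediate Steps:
$- \left(-91\right) \left(-71\right) F = - \left(-91\right) \left(-71\right) \left(-31\right) = - 6461 \left(-31\right) = \left(-1\right) \left(-200291\right) = 200291$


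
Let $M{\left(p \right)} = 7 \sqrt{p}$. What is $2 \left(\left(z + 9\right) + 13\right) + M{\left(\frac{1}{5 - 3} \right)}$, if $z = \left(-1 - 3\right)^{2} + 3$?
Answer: $82 + \frac{7 \sqrt{2}}{2} \approx 86.95$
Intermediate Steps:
$z = 19$ ($z = \left(-4\right)^{2} + 3 = 16 + 3 = 19$)
$2 \left(\left(z + 9\right) + 13\right) + M{\left(\frac{1}{5 - 3} \right)} = 2 \left(\left(19 + 9\right) + 13\right) + 7 \sqrt{\frac{1}{5 - 3}} = 2 \left(28 + 13\right) + 7 \sqrt{\frac{1}{2}} = 2 \cdot 41 + \frac{7}{\sqrt{2}} = 82 + 7 \frac{\sqrt{2}}{2} = 82 + \frac{7 \sqrt{2}}{2}$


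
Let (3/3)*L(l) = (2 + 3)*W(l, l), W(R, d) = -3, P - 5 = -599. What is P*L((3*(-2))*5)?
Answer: 8910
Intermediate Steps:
P = -594 (P = 5 - 599 = -594)
L(l) = -15 (L(l) = (2 + 3)*(-3) = 5*(-3) = -15)
P*L((3*(-2))*5) = -594*(-15) = 8910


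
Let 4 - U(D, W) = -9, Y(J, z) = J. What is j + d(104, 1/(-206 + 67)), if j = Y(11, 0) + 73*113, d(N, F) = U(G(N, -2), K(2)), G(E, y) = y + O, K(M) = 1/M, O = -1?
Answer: 8273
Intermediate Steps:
G(E, y) = -1 + y (G(E, y) = y - 1 = -1 + y)
U(D, W) = 13 (U(D, W) = 4 - 1*(-9) = 4 + 9 = 13)
d(N, F) = 13
j = 8260 (j = 11 + 73*113 = 11 + 8249 = 8260)
j + d(104, 1/(-206 + 67)) = 8260 + 13 = 8273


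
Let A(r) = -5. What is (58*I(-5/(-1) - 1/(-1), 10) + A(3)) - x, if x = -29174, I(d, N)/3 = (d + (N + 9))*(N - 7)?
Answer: 42219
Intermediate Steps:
I(d, N) = 3*(-7 + N)*(9 + N + d) (I(d, N) = 3*((d + (N + 9))*(N - 7)) = 3*((d + (9 + N))*(-7 + N)) = 3*((9 + N + d)*(-7 + N)) = 3*((-7 + N)*(9 + N + d)) = 3*(-7 + N)*(9 + N + d))
(58*I(-5/(-1) - 1/(-1), 10) + A(3)) - x = (58*(-189 - 21*(-5/(-1) - 1/(-1)) + 3*10**2 + 6*10 + 3*10*(-5/(-1) - 1/(-1))) - 5) - 1*(-29174) = (58*(-189 - 21*(-5*(-1) - 1*(-1)) + 3*100 + 60 + 3*10*(-5*(-1) - 1*(-1))) - 5) + 29174 = (58*(-189 - 21*(5 + 1) + 300 + 60 + 3*10*(5 + 1)) - 5) + 29174 = (58*(-189 - 21*6 + 300 + 60 + 3*10*6) - 5) + 29174 = (58*(-189 - 126 + 300 + 60 + 180) - 5) + 29174 = (58*225 - 5) + 29174 = (13050 - 5) + 29174 = 13045 + 29174 = 42219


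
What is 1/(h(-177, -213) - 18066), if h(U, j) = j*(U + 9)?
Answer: 1/17718 ≈ 5.6440e-5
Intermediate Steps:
h(U, j) = j*(9 + U)
1/(h(-177, -213) - 18066) = 1/(-213*(9 - 177) - 18066) = 1/(-213*(-168) - 18066) = 1/(35784 - 18066) = 1/17718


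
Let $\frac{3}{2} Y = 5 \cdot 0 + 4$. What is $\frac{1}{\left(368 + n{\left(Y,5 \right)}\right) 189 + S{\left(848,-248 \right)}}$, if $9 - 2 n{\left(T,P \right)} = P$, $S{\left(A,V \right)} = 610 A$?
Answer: $\frac{1}{587210} \approx 1.703 \cdot 10^{-6}$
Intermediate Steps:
$Y = \frac{8}{3}$ ($Y = \frac{2 \left(5 \cdot 0 + 4\right)}{3} = \frac{2 \left(0 + 4\right)}{3} = \frac{2}{3} \cdot 4 = \frac{8}{3} \approx 2.6667$)
$n{\left(T,P \right)} = \frac{9}{2} - \frac{P}{2}$
$\frac{1}{\left(368 + n{\left(Y,5 \right)}\right) 189 + S{\left(848,-248 \right)}} = \frac{1}{\left(368 + \left(\frac{9}{2} - \frac{5}{2}\right)\right) 189 + 610 \cdot 848} = \frac{1}{\left(368 + \left(\frac{9}{2} - \frac{5}{2}\right)\right) 189 + 517280} = \frac{1}{\left(368 + 2\right) 189 + 517280} = \frac{1}{370 \cdot 189 + 517280} = \frac{1}{69930 + 517280} = \frac{1}{587210}$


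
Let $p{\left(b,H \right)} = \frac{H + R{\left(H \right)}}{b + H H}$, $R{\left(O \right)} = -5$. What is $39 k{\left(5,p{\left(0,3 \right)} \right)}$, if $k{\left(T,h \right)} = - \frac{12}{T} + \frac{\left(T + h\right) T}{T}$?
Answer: $\frac{1391}{15} \approx 92.733$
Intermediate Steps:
$p{\left(b,H \right)} = \frac{-5 + H}{b + H^{2}}$ ($p{\left(b,H \right)} = \frac{H - 5}{b + H H} = \frac{-5 + H}{b + H^{2}}$)
$k{\left(T,h \right)} = T + h - \frac{12}{T}$ ($k{\left(T,h \right)} = - \frac{12}{T} + \frac{T \left(T + h\right)}{T} = - \frac{12}{T} + \left(T + h\right) = T + h - \frac{12}{T}$)
$39 k{\left(5,p{\left(0,3 \right)} \right)} = 39 \left(5 + \frac{-5 + 3}{0 + 3^{2}} - \frac{12}{5}\right) = 39 \left(5 + \frac{1}{0 + 9} \left(-2\right) - \frac{12}{5}\right) = 39 \left(5 + \frac{1}{9} \left(-2\right) - \frac{12}{5}\right) = 39 \left(5 - \frac{2}{9} - \frac{12}{5}\right) = 39 \cdot \frac{107}{45} = \frac{1391}{15}$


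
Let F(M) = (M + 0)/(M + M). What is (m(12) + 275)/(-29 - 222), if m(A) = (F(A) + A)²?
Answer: -1725/1004 ≈ -1.7181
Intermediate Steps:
F(M) = ½ (F(M) = M/((2*M)) = M*(1/(2*M)) = ½)
m(A) = (½ + A)²
(m(12) + 275)/(-29 - 222) = ((1 + 2*12)²/4 + 275)/(-29 - 222) = ((1 + 24)²/4 + 275)/(-251) = ((¼)*25² + 275)*(-1/251) = ((¼)*625 + 275)*(-1/251) = (625/4 + 275)*(-1/251) = (1725/4)*(-1/251) = -1725/1004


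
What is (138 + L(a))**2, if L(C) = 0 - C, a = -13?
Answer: 22801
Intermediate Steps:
L(C) = -C
(138 + L(a))**2 = (138 - 1*(-13))**2 = (138 + 13)**2 = 151**2 = 22801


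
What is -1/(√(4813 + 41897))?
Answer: -√5190/15570 ≈ -0.0046270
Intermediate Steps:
-1/(√(4813 + 41897)) = -1/(√46710) = -1/(3*√5190) = -√5190/15570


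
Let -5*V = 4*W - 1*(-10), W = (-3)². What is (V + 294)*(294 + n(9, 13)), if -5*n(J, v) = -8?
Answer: 2104672/25 ≈ 84187.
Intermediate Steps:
W = 9
V = -46/5 (V = -(4*9 - 1*(-10))/5 = -(36 + 10)/5 = -⅕*46 = -46/5 ≈ -9.2000)
n(J, v) = 8/5 (n(J, v) = -⅕*(-8) = 8/5)
(V + 294)*(294 + n(9, 13)) = (-46/5 + 294)*(294 + 8/5) = (1424/5)*(1478/5) = 2104672/25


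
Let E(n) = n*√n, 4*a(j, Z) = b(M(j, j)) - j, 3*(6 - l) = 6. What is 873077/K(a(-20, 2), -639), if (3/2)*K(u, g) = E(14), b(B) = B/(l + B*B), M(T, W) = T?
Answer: 2619231*√14/392 ≈ 25001.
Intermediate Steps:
l = 4 (l = 6 - ⅓*6 = 6 - 2 = 4)
b(B) = B/(4 + B²) (b(B) = B/(4 + B*B) = B/(4 + B²))
a(j, Z) = -j/4 + j/(4*(4 + j²)) (a(j, Z) = (j/(4 + j²) - j)/4 = (-j + j/(4 + j²))/4 = -j/4 + j/(4*(4 + j²)))
E(n) = n^(3/2)
K(u, g) = 28*√14/3 (K(u, g) = 2*14^(3/2)/3 = 2*(14*√14)/3 = 28*√14/3)
873077/K(a(-20, 2), -639) = 873077/((28*√14/3)) = 873077*(3*√14/392) = 2619231*√14/392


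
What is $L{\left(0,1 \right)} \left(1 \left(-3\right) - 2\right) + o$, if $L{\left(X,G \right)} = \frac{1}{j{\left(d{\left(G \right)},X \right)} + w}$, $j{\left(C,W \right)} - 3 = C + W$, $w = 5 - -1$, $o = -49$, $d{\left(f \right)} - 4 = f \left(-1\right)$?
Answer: $- \frac{593}{12} \approx -49.417$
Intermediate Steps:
$d{\left(f \right)} = 4 - f$ ($d{\left(f \right)} = 4 + f \left(-1\right) = 4 - f$)
$w = 6$ ($w = 5 + 1 = 6$)
$j{\left(C,W \right)} = 3 + C + W$ ($j{\left(C,W \right)} = 3 + \left(C + W\right) = 3 + C + W$)
$L{\left(X,G \right)} = \frac{1}{13 + X - G}$ ($L{\left(X,G \right)} = \frac{1}{\left(3 - \left(-4 + G\right) + X\right) + 6} = \frac{1}{\left(7 + X - G\right) + 6} = \frac{1}{13 + X - G}$)
$L{\left(0,1 \right)} \left(1 \left(-3\right) - 2\right) + o = \frac{1 \left(-3\right) - 2}{13 + 0 - 1} - 49 = \frac{-3 - 2}{13 + 0 - 1} - 49 = \frac{1}{12} \left(-5\right) - 49 = - \frac{5}{12} - 49 = - \frac{593}{12}$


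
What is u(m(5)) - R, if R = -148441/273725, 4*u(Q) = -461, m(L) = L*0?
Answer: -125593461/1094900 ≈ -114.71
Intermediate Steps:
m(L) = 0
u(Q) = -461/4 (u(Q) = (¼)*(-461) = -461/4)
R = -148441/273725 (R = -148441*1/273725 = -148441/273725 ≈ -0.54230)
u(m(5)) - R = -461/4 - 1*(-148441/273725) = -461/4 + 148441/273725 = -125593461/1094900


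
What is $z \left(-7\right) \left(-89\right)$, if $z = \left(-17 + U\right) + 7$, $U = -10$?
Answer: $-12460$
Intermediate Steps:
$z = -20$ ($z = \left(-17 - 10\right) + 7 = -27 + 7 = -20$)
$z \left(-7\right) \left(-89\right) = \left(-20\right) \left(-7\right) \left(-89\right) = 140 \left(-89\right) = -12460$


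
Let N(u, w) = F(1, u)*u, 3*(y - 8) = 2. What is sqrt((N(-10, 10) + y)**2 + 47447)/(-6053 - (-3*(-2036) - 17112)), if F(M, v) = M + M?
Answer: sqrt(428179)/14853 ≈ 0.044055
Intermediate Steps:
y = 26/3 (y = 8 + (1/3)*2 = 8 + 2/3 = 26/3 ≈ 8.6667)
F(M, v) = 2*M
N(u, w) = 2*u (N(u, w) = (2*1)*u = 2*u)
sqrt((N(-10, 10) + y)**2 + 47447)/(-6053 - (-3*(-2036) - 17112)) = sqrt((2*(-10) + 26/3)**2 + 47447)/(-6053 - (-3*(-2036) - 17112)) = sqrt((-20 + 26/3)**2 + 47447)/(-6053 - (6108 - 17112)) = sqrt((-34/3)**2 + 47447)/(-6053 - 1*(-11004)) = sqrt(1156/9 + 47447)/(-6053 + 11004) = sqrt(428179/9)/4951 = (sqrt(428179)/3)*(1/4951) = sqrt(428179)/14853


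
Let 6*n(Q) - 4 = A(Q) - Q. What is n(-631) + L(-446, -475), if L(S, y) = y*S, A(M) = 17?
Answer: 635876/3 ≈ 2.1196e+5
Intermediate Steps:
n(Q) = 7/2 - Q/6 (n(Q) = 2/3 + (17 - Q)/6 = 2/3 + (17/6 - Q/6) = 7/2 - Q/6)
L(S, y) = S*y
n(-631) + L(-446, -475) = (7/2 - 1/6*(-631)) - 446*(-475) = (7/2 + 631/6) + 211850 = 326/3 + 211850 = 635876/3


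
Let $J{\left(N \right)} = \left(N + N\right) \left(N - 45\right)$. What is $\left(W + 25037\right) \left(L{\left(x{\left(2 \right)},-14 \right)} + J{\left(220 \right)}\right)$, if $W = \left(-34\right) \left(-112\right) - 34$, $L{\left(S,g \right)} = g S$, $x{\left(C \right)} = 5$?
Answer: $2216430230$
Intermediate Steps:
$L{\left(S,g \right)} = S g$
$W = 3774$ ($W = 3808 - 34 = 3774$)
$J{\left(N \right)} = 2 N \left(-45 + N\right)$
$\left(W + 25037\right) \left(L{\left(x{\left(2 \right)},-14 \right)} + J{\left(220 \right)}\right) = \left(3774 + 25037\right) \left(5 \left(-14\right) + 2 \cdot 220 \left(-45 + 220\right)\right) = 28811 \left(-70 + 2 \cdot 220 \cdot 175\right) = 28811 \left(-70 + 77000\right) = 28811 \cdot 76930 = 2216430230$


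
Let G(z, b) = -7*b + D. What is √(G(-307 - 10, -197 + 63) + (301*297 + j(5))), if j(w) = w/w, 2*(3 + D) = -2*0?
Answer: 3*√10037 ≈ 300.55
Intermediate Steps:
D = -3 (D = -3 + (-2*0)/2 = -3 + (½)*0 = -3 + 0 = -3)
G(z, b) = -3 - 7*b (G(z, b) = -7*b - 3 = -3 - 7*b)
j(w) = 1
√(G(-307 - 10, -197 + 63) + (301*297 + j(5))) = √((-3 - 7*(-197 + 63)) + (301*297 + 1)) = √((-3 - 7*(-134)) + (89397 + 1)) = √((-3 + 938) + 89398) = √(935 + 89398) = √90333 = 3*√10037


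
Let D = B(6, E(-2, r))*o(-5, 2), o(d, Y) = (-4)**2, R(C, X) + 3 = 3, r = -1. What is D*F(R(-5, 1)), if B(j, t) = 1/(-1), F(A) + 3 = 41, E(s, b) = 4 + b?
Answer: -608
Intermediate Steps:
R(C, X) = 0 (R(C, X) = -3 + 3 = 0)
F(A) = 38 (F(A) = -3 + 41 = 38)
o(d, Y) = 16
B(j, t) = -1
D = -16 (D = -1*16 = -16)
D*F(R(-5, 1)) = -16*38 = -608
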